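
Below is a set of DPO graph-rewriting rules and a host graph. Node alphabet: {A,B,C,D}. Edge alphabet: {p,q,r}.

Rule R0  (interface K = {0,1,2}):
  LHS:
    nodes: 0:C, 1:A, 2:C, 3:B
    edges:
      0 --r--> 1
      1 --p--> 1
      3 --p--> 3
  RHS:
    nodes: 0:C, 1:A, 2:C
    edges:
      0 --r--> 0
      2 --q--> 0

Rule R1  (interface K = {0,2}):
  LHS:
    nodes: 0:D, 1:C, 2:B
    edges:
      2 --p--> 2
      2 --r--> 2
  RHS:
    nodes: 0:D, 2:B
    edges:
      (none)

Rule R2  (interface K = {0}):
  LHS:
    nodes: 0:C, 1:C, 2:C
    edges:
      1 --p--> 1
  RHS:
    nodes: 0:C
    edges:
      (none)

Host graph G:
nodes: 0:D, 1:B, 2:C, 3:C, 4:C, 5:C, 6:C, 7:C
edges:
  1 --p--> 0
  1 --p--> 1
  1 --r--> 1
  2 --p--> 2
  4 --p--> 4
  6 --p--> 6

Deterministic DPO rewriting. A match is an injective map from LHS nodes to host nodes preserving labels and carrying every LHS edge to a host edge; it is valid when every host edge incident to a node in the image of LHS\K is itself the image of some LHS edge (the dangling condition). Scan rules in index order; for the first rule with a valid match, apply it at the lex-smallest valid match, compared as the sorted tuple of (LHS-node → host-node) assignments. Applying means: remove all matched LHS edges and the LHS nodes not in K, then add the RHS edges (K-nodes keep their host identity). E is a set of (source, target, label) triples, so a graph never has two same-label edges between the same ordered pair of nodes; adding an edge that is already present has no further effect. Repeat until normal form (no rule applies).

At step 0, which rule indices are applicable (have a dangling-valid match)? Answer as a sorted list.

R0: no valid match — LHS pattern not found
R1: 3 valid matches — {0↦0, 1↦3, 2↦1}, {0↦0, 1↦5, 2↦1}, {0↦0, 1↦7, 2↦1}
R2: 36 valid matches — {0↦2, 1↦4, 2↦3}, {0↦2, 1↦4, 2↦5}, {0↦2, 1↦4, 2↦7} (+33 more)

Answer: [R1,R2]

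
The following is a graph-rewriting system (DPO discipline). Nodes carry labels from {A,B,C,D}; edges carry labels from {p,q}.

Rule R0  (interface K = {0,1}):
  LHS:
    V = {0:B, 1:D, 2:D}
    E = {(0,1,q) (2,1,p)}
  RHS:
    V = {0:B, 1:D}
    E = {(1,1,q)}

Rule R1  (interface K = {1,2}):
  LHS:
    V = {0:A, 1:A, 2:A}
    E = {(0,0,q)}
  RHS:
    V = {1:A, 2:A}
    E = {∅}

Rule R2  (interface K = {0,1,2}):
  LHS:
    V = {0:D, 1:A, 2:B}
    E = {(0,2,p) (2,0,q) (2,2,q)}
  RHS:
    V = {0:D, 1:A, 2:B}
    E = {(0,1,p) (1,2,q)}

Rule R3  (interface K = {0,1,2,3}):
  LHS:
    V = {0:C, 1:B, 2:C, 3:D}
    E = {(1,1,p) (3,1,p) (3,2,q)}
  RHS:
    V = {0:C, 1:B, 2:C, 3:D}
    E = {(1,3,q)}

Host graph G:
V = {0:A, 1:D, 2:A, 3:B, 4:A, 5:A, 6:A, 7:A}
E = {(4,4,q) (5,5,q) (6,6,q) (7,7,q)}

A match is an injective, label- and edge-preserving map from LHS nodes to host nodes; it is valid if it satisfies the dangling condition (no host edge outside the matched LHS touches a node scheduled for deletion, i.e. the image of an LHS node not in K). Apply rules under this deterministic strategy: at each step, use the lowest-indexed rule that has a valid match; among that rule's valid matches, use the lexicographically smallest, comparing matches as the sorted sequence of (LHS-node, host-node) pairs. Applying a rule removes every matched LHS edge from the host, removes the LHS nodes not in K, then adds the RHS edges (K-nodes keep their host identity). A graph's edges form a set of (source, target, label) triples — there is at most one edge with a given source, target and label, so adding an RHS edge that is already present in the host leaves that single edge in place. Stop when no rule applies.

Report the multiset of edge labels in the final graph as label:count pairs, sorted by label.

[0] host  ⇒  8 nodes, 4 edges  {4-q->4 5-q->5 6-q->6 7-q->7}
[1] R1 @ {0↦4, 1↦0, 2↦2}  ⇒  7 nodes, 3 edges  {5-q->5 6-q->6 7-q->7}
[2] R1 @ {0↦5, 1↦0, 2↦2}  ⇒  6 nodes, 2 edges  {6-q->6 7-q->7}
[3] R1 @ {0↦6, 1↦0, 2↦2}  ⇒  5 nodes, 1 edges  {7-q->7}
[4] R1 @ {0↦7, 1↦0, 2↦2}  ⇒  4 nodes, 0 edges  {∅}
final graph: no rule applies after step 4
NF edges: []

Answer: (no edges)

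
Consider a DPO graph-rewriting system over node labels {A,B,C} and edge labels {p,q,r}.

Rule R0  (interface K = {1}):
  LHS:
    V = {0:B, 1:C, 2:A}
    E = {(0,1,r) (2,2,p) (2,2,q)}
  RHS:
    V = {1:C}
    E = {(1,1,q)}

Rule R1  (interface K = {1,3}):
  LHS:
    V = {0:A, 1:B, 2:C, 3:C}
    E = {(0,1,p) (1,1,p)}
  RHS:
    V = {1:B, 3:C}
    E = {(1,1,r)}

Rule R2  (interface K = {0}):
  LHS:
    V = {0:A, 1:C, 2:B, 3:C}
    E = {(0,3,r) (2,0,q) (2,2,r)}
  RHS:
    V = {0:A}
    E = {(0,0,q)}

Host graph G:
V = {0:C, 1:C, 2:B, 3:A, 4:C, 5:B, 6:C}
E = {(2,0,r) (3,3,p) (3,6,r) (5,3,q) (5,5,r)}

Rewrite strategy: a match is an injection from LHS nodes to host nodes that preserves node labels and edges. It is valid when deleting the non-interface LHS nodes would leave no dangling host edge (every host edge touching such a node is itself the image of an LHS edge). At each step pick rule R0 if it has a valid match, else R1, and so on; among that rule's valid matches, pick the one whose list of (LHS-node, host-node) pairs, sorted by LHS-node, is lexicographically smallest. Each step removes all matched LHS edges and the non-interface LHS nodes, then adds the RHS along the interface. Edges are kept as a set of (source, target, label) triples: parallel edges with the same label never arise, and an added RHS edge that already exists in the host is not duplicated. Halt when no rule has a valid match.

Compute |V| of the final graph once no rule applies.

[0] host  ⇒  7 nodes, 5 edges  {2-r->0 3-p->3 3-r->6 5-q->3 5-r->5}
[1] R2 @ {0↦3, 1↦1, 2↦5, 3↦6}  ⇒  4 nodes, 3 edges  {2-r->0 3-p->3 3-q->3}
[2] R0 @ {0↦2, 1↦0, 2↦3}  ⇒  2 nodes, 1 edges  {0-q->0}
final graph: no rule applies after step 2
NF nodes: {0:C, 4:C}

Answer: 2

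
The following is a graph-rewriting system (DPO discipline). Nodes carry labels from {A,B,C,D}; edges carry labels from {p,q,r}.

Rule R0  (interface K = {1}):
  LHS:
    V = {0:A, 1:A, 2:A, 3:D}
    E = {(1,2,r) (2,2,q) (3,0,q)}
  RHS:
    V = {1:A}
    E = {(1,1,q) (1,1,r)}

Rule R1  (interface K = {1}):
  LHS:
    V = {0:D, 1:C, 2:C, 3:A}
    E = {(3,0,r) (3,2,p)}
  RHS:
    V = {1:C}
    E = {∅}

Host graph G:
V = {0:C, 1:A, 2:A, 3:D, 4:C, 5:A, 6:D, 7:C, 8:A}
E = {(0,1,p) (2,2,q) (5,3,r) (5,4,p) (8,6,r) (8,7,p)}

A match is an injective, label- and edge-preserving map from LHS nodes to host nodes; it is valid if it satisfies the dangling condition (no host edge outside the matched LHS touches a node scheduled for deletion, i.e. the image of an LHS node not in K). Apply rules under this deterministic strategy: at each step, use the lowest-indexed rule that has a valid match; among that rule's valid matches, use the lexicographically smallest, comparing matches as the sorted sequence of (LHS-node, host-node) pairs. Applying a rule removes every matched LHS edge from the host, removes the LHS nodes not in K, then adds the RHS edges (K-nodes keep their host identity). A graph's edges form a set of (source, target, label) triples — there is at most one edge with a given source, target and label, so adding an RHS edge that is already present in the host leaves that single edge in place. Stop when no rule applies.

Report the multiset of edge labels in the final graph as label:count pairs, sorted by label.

start.  V:9 E:6  edges: 0-p->1 2-q->2 5-r->3 5-p->4 8-r->6 8-p->7
1. fire R1 via {0↦3, 1↦0, 2↦4, 3↦5}  →  V:6 E:4  edges: 0-p->1 2-q->2 8-r->6 8-p->7
2. fire R1 via {0↦6, 1↦0, 2↦7, 3↦8}  →  V:3 E:2  edges: 0-p->1 2-q->2
halt: no rule applies after step 2
NF edges: [(0, 1, 'p'), (2, 2, 'q')]

Answer: p:1 q:1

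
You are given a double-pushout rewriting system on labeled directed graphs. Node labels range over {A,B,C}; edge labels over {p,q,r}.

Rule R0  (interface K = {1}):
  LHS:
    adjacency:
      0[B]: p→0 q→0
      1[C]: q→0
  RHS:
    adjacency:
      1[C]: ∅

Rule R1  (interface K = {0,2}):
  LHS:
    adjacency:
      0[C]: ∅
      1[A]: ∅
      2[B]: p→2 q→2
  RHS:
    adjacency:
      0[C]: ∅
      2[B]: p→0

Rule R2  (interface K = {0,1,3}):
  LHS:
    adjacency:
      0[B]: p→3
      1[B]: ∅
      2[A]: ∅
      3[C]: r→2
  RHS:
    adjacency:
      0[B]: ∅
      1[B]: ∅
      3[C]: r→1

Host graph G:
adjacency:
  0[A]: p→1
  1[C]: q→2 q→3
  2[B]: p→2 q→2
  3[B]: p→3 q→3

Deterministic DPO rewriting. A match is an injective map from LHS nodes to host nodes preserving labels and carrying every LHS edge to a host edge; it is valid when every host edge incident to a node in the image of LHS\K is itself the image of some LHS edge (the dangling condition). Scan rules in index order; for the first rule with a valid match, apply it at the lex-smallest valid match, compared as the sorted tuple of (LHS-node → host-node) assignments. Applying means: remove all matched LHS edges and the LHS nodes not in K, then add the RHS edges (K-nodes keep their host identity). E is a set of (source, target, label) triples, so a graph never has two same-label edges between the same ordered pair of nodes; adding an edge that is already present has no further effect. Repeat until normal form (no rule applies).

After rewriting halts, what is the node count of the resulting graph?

[0] host  ⇒  4 nodes, 7 edges  {0-p->1 1-q->2 1-q->3 2-p->2 2-q->2 3-p->3 3-q->3}
[1] R0 @ {0↦2, 1↦1}  ⇒  3 nodes, 4 edges  {0-p->1 1-q->3 3-p->3 3-q->3}
[2] R0 @ {0↦3, 1↦1}  ⇒  2 nodes, 1 edges  {0-p->1}
halt: no rule applies after step 2
NF nodes: {0:A, 1:C}

Answer: 2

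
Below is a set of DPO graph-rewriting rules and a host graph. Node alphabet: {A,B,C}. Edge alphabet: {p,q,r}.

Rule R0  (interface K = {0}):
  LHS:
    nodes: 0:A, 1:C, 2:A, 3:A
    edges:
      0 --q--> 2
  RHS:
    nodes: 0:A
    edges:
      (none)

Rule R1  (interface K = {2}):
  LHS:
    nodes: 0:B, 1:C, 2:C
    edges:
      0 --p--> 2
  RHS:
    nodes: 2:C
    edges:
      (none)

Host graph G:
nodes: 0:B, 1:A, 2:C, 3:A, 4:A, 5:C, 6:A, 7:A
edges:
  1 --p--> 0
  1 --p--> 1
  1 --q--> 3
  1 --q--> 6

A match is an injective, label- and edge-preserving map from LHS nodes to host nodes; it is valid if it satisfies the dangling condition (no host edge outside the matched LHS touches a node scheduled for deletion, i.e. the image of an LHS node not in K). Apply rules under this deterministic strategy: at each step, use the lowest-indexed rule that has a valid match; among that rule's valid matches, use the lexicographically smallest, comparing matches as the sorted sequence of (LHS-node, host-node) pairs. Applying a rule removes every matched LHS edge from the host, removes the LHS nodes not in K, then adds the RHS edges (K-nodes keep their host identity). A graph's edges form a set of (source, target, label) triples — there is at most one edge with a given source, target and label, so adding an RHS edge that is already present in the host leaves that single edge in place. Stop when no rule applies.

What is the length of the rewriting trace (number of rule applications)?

Answer: 2

Steps:
start.  V:8 E:4  edges: 1-p->0 1-p->1 1-q->3 1-q->6
1. fire R0 via {0↦1, 1↦2, 2↦3, 3↦4}  →  V:5 E:3  edges: 1-p->0 1-p->1 1-q->6
2. fire R0 via {0↦1, 1↦5, 2↦6, 3↦7}  →  V:2 E:2  edges: 1-p->0 1-p->1
halt: no rule applies after step 2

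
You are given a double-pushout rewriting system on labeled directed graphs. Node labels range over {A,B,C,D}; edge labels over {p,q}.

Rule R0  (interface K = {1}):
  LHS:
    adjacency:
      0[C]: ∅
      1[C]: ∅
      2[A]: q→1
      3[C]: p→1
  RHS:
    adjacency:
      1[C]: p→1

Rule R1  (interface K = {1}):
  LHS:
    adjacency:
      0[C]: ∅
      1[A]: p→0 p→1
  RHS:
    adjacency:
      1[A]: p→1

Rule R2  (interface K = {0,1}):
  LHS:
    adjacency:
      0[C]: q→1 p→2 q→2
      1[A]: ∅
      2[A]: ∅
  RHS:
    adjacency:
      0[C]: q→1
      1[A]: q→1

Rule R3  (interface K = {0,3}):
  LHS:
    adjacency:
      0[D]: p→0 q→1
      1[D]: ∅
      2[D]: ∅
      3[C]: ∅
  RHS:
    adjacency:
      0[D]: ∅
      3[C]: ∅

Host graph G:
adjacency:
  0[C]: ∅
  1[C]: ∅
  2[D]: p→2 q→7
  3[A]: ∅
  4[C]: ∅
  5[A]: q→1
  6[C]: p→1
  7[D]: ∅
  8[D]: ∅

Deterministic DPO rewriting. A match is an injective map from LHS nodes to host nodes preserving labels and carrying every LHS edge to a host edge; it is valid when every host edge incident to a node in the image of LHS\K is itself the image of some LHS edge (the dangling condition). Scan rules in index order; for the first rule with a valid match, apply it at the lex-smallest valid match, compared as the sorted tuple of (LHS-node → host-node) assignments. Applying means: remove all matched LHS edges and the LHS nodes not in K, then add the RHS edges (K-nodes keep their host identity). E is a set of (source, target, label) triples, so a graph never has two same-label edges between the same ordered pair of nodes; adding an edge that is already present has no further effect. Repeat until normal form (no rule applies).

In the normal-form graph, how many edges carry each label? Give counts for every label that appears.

Answer: p:1

Derivation:
start.  V:9 E:4  edges: 2-p->2 2-q->7 5-q->1 6-p->1
1. fire R0 via {0↦0, 1↦1, 2↦5, 3↦6}  →  V:6 E:3  edges: 1-p->1 2-p->2 2-q->7
2. fire R3 via {0↦2, 1↦7, 2↦8, 3↦1}  →  V:4 E:1  edges: 1-p->1
final graph: no rule applies after step 2
NF edges: [(1, 1, 'p')]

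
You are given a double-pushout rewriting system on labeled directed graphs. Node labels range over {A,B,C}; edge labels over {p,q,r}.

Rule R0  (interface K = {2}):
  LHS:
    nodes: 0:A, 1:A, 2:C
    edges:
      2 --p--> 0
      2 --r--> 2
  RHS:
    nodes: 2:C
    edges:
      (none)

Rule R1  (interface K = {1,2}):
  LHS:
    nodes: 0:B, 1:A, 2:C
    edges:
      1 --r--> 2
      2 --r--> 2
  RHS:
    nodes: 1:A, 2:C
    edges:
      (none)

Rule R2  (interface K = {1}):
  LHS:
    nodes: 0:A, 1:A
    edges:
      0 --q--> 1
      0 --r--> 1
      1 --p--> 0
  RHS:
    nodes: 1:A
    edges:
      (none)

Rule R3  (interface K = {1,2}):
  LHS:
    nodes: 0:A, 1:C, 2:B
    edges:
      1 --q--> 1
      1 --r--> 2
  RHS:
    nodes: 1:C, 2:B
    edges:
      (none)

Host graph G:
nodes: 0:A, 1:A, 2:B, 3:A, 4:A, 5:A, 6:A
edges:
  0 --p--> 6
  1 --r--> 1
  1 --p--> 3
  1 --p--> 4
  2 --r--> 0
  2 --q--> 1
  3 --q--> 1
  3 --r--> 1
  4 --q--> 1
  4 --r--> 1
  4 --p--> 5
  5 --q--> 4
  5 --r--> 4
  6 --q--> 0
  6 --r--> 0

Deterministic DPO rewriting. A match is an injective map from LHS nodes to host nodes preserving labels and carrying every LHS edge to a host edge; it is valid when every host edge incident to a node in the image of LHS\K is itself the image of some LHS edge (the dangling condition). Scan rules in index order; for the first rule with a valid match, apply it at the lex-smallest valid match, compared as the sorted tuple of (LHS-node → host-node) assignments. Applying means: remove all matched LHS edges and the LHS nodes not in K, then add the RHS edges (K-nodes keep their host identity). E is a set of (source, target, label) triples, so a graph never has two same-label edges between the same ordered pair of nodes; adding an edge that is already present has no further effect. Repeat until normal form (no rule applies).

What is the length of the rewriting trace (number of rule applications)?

Answer: 4

Derivation:
initial: |V|=7 |E|=15  E = 0-p->6 1-r->1 1-p->3 1-p->4 2-r->0 2-q->1 3-q->1 3-r->1 4-q->1 4-r->1 4-p->5 5-q->4 5-r->4 6-q->0 6-r->0
step 1: apply R2 at {0↦3, 1↦1}  → |V|=6 |E|=12  E = 0-p->6 1-r->1 1-p->4 2-r->0 2-q->1 4-q->1 4-r->1 4-p->5 5-q->4 5-r->4 6-q->0 6-r->0
step 2: apply R2 at {0↦5, 1↦4}  → |V|=5 |E|=9  E = 0-p->6 1-r->1 1-p->4 2-r->0 2-q->1 4-q->1 4-r->1 6-q->0 6-r->0
step 3: apply R2 at {0↦4, 1↦1}  → |V|=4 |E|=6  E = 0-p->6 1-r->1 2-r->0 2-q->1 6-q->0 6-r->0
step 4: apply R2 at {0↦6, 1↦0}  → |V|=3 |E|=3  E = 1-r->1 2-r->0 2-q->1
final graph: no rule applies after step 4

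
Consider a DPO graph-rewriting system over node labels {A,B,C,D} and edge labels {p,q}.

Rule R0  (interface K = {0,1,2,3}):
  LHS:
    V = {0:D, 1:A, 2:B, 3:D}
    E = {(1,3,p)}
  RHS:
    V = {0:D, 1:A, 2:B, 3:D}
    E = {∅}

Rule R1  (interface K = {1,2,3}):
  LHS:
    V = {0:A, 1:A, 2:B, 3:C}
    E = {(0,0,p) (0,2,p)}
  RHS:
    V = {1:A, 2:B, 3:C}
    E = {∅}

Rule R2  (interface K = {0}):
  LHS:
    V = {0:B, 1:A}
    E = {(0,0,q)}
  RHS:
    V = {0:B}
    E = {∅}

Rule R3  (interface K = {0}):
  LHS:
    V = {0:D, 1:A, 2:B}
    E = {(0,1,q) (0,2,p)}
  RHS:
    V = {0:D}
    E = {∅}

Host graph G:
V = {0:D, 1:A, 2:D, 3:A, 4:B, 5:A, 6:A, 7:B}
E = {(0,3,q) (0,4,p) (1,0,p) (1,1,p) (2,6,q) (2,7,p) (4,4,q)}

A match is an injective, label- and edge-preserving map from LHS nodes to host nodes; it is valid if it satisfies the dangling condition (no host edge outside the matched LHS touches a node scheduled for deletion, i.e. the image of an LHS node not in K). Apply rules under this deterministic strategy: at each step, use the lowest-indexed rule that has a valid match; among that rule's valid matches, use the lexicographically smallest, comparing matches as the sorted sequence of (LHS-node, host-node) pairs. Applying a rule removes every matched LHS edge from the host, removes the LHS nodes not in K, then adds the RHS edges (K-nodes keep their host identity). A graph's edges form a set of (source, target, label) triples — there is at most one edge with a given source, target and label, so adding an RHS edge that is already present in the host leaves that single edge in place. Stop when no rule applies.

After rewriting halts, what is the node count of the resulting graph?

Answer: 3

Rewrite trace:
start.  V:8 E:7  edges: 0-q->3 0-p->4 1-p->0 1-p->1 2-q->6 2-p->7 4-q->4
1. fire R0 via {0↦2, 1↦1, 2↦4, 3↦0}  →  V:8 E:6  edges: 0-q->3 0-p->4 1-p->1 2-q->6 2-p->7 4-q->4
2. fire R2 via {0↦4, 1↦5}  →  V:7 E:5  edges: 0-q->3 0-p->4 1-p->1 2-q->6 2-p->7
3. fire R3 via {0↦0, 1↦3, 2↦4}  →  V:5 E:3  edges: 1-p->1 2-q->6 2-p->7
4. fire R3 via {0↦2, 1↦6, 2↦7}  →  V:3 E:1  edges: 1-p->1
normal form: no rule applies after step 4
NF nodes: {0:D, 1:A, 2:D}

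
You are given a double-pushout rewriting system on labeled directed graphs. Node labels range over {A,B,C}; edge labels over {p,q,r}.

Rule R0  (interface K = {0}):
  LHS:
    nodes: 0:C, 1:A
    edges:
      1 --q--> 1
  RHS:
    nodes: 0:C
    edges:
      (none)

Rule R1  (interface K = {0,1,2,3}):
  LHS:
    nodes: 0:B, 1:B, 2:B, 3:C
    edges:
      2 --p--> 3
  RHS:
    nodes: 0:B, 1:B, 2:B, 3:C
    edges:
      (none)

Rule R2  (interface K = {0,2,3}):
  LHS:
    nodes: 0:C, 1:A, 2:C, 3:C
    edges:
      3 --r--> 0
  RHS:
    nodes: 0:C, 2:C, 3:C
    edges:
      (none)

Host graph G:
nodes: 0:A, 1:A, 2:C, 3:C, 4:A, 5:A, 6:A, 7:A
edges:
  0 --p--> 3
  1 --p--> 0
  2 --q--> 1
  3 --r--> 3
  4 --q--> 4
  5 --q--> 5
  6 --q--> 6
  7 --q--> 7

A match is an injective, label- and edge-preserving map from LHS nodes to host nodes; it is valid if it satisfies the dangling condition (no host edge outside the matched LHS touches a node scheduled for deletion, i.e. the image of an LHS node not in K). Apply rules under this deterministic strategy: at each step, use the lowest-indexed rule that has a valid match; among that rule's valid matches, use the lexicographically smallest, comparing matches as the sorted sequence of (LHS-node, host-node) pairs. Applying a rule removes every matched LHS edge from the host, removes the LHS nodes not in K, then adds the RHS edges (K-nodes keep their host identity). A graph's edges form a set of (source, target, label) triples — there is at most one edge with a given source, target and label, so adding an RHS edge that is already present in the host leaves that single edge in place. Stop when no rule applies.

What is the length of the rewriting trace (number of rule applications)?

Answer: 4

Steps:
[0] host  ⇒  8 nodes, 8 edges  {0-p->3 1-p->0 2-q->1 3-r->3 4-q->4 5-q->5 6-q->6 7-q->7}
[1] R0 @ {0↦2, 1↦4}  ⇒  7 nodes, 7 edges  {0-p->3 1-p->0 2-q->1 3-r->3 5-q->5 6-q->6 7-q->7}
[2] R0 @ {0↦2, 1↦5}  ⇒  6 nodes, 6 edges  {0-p->3 1-p->0 2-q->1 3-r->3 6-q->6 7-q->7}
[3] R0 @ {0↦2, 1↦6}  ⇒  5 nodes, 5 edges  {0-p->3 1-p->0 2-q->1 3-r->3 7-q->7}
[4] R0 @ {0↦2, 1↦7}  ⇒  4 nodes, 4 edges  {0-p->3 1-p->0 2-q->1 3-r->3}
normal form: no rule applies after step 4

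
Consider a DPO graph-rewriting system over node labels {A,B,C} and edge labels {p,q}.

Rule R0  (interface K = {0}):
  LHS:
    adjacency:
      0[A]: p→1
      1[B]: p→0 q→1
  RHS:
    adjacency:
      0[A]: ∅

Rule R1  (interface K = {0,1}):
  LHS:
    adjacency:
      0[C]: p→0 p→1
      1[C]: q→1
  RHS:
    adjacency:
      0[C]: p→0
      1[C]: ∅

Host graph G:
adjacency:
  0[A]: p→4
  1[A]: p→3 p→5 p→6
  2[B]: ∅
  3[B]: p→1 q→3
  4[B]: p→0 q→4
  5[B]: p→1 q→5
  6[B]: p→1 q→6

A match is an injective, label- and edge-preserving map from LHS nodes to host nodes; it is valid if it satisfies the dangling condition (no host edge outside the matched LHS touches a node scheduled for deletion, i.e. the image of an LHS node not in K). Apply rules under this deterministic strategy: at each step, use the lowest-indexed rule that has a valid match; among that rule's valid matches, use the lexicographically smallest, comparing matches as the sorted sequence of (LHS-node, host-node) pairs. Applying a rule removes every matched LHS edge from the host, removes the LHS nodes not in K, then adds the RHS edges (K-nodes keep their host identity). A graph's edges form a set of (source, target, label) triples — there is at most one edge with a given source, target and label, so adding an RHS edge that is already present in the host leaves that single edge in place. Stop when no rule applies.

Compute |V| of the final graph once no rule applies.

start.  V:7 E:12  edges: 0-p->4 1-p->3 1-p->5 1-p->6 3-p->1 3-q->3 4-p->0 4-q->4 5-p->1 5-q->5 6-p->1 6-q->6
1. fire R0 via {0↦0, 1↦4}  →  V:6 E:9  edges: 1-p->3 1-p->5 1-p->6 3-p->1 3-q->3 5-p->1 5-q->5 6-p->1 6-q->6
2. fire R0 via {0↦1, 1↦3}  →  V:5 E:6  edges: 1-p->5 1-p->6 5-p->1 5-q->5 6-p->1 6-q->6
3. fire R0 via {0↦1, 1↦5}  →  V:4 E:3  edges: 1-p->6 6-p->1 6-q->6
4. fire R0 via {0↦1, 1↦6}  →  V:3 E:0  edges: ∅
normal form: no rule applies after step 4
NF nodes: {0:A, 1:A, 2:B}

Answer: 3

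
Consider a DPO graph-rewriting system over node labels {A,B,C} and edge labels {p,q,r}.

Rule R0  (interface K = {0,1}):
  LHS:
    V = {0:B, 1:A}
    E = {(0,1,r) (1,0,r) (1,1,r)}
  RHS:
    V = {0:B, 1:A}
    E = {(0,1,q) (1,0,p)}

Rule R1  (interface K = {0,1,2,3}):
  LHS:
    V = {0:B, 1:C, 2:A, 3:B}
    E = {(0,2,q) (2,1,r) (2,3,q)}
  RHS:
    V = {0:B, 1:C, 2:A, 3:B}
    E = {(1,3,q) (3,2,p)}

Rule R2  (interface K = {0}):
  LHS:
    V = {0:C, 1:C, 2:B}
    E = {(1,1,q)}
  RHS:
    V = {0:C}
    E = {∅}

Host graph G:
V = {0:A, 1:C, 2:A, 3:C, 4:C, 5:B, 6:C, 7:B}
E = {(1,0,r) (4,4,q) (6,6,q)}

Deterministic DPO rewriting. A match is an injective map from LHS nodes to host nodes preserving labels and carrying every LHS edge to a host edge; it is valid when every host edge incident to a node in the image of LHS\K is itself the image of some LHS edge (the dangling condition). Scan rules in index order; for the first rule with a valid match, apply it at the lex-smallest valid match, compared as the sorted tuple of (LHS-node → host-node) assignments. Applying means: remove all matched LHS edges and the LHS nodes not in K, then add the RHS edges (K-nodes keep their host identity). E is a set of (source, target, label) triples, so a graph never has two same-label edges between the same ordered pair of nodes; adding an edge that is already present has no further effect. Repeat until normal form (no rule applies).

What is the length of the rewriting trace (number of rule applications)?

[0] host  ⇒  8 nodes, 3 edges  {1-r->0 4-q->4 6-q->6}
[1] R2 @ {0↦1, 1↦4, 2↦5}  ⇒  6 nodes, 2 edges  {1-r->0 6-q->6}
[2] R2 @ {0↦1, 1↦6, 2↦7}  ⇒  4 nodes, 1 edges  {1-r->0}
normal form: no rule applies after step 2

Answer: 2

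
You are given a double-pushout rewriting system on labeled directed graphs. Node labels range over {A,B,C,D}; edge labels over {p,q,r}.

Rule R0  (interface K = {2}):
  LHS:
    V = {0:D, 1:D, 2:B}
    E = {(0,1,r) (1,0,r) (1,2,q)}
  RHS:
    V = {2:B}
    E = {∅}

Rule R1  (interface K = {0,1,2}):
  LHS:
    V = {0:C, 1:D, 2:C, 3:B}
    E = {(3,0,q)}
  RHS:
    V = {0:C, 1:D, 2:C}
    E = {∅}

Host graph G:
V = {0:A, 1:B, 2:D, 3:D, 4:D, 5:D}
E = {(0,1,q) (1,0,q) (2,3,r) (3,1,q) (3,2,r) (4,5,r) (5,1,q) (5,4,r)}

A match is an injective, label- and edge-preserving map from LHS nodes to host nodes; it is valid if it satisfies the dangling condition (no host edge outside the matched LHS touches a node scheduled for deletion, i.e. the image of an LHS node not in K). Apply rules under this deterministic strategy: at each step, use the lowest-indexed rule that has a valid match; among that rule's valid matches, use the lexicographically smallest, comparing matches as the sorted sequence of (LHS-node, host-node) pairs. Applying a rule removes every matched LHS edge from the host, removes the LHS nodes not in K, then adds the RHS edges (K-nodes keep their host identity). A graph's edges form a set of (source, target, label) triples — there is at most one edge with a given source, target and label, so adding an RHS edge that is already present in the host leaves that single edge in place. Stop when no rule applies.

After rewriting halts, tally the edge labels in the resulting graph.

Answer: q:2

Rewrite trace:
start.  V:6 E:8  edges: 0-q->1 1-q->0 2-r->3 3-q->1 3-r->2 4-r->5 5-q->1 5-r->4
1. fire R0 via {0↦2, 1↦3, 2↦1}  →  V:4 E:5  edges: 0-q->1 1-q->0 4-r->5 5-q->1 5-r->4
2. fire R0 via {0↦4, 1↦5, 2↦1}  →  V:2 E:2  edges: 0-q->1 1-q->0
halt: no rule applies after step 2
NF edges: [(0, 1, 'q'), (1, 0, 'q')]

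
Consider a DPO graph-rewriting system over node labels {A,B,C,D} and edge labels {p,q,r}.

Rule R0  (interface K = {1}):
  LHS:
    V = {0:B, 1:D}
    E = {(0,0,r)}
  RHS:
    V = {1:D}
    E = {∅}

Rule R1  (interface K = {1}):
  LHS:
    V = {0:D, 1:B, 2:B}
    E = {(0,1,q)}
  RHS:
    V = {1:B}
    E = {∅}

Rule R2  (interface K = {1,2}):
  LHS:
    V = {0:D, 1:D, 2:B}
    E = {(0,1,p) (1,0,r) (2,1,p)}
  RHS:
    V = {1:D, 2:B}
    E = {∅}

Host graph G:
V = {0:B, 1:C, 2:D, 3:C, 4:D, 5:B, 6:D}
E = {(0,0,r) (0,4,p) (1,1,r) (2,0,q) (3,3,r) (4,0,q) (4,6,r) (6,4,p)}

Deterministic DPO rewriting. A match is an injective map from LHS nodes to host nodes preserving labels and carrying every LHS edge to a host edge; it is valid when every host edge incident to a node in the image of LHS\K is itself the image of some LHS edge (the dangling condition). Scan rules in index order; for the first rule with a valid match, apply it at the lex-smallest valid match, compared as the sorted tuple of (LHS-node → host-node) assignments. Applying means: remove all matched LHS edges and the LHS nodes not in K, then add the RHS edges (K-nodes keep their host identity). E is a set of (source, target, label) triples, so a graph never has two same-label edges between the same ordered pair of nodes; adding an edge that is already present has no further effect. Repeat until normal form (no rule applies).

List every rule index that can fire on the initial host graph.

Answer: [R1,R2]

Steps:
R0: no valid match — 3 raw matches, all fail dangling condition
R1: 1 valid match — {0↦2, 1↦0, 2↦5}
R2: 1 valid match — {0↦6, 1↦4, 2↦0}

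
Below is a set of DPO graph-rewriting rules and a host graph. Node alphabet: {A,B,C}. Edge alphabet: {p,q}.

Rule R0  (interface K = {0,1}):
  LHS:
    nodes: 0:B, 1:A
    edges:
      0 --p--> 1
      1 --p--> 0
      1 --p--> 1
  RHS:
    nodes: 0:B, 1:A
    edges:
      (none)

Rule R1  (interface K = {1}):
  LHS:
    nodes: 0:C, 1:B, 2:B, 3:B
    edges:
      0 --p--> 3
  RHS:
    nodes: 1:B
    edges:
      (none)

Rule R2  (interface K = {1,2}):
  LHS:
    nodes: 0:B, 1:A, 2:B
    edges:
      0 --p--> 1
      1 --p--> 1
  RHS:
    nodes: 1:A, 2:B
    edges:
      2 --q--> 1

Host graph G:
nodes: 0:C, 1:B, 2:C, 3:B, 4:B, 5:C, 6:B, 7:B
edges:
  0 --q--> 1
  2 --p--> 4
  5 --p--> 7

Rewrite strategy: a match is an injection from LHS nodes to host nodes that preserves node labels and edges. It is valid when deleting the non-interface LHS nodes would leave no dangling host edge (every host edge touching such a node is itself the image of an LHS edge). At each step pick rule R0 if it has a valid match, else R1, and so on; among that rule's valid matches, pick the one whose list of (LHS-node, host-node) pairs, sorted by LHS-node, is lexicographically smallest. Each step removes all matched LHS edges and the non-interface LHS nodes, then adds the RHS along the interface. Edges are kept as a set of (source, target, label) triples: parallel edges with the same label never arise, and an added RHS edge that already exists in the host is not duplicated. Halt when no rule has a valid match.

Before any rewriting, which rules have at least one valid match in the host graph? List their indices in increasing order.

R0: no valid match — LHS pattern not found
R1: 12 valid matches — {0↦2, 1↦1, 2↦3, 3↦4}, {0↦2, 1↦1, 2↦6, 3↦4}, {0↦2, 1↦3, 2↦6, 3↦4} (+9 more)
R2: no valid match — LHS pattern not found

Answer: [R1]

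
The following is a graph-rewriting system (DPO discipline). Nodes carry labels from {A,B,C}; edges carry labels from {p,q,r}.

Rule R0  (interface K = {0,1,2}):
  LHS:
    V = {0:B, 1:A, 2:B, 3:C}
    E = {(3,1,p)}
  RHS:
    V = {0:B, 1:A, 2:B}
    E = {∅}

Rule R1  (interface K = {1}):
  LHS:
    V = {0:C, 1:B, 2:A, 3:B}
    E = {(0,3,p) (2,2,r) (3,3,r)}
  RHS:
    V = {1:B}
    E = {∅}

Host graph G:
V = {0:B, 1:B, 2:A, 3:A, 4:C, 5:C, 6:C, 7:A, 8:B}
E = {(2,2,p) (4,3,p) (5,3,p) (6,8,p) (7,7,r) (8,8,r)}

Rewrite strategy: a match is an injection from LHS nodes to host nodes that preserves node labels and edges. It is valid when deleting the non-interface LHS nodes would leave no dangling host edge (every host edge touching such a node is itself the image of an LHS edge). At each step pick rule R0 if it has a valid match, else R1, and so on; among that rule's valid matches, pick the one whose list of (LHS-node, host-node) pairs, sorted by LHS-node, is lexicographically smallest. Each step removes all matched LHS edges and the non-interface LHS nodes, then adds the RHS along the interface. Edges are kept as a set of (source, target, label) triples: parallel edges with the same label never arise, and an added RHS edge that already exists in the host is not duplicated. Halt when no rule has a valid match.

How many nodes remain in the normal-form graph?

Answer: 4

Steps:
initial: |V|=9 |E|=6  E = 2-p->2 4-p->3 5-p->3 6-p->8 7-r->7 8-r->8
step 1: apply R0 at {0↦0, 1↦3, 2↦1, 3↦4}  → |V|=8 |E|=5  E = 2-p->2 5-p->3 6-p->8 7-r->7 8-r->8
step 2: apply R0 at {0↦0, 1↦3, 2↦1, 3↦5}  → |V|=7 |E|=4  E = 2-p->2 6-p->8 7-r->7 8-r->8
step 3: apply R1 at {0↦6, 1↦0, 2↦7, 3↦8}  → |V|=4 |E|=1  E = 2-p->2
halt: no rule applies after step 3
NF nodes: {0:B, 1:B, 2:A, 3:A}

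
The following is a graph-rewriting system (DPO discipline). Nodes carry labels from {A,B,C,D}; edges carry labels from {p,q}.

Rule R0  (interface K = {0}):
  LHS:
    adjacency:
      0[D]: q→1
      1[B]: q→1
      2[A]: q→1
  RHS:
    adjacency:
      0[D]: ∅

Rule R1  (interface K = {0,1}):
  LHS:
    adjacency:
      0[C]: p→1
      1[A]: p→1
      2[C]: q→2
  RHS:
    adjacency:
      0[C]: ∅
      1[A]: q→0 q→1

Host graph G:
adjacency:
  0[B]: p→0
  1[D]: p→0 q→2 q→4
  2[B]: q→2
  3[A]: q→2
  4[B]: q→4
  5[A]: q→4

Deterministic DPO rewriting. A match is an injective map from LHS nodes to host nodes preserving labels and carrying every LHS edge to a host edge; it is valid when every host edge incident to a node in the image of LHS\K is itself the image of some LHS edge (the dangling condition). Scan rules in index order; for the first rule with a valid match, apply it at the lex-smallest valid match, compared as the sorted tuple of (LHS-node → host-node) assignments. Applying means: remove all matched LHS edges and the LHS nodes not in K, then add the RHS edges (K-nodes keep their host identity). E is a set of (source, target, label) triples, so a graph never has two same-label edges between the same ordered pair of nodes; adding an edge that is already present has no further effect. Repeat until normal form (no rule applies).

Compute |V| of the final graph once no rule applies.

initial: |V|=6 |E|=8  E = 0-p->0 1-p->0 1-q->2 1-q->4 2-q->2 3-q->2 4-q->4 5-q->4
step 1: apply R0 at {0↦1, 1↦2, 2↦3}  → |V|=4 |E|=5  E = 0-p->0 1-p->0 1-q->4 4-q->4 5-q->4
step 2: apply R0 at {0↦1, 1↦4, 2↦5}  → |V|=2 |E|=2  E = 0-p->0 1-p->0
final graph: no rule applies after step 2
NF nodes: {0:B, 1:D}

Answer: 2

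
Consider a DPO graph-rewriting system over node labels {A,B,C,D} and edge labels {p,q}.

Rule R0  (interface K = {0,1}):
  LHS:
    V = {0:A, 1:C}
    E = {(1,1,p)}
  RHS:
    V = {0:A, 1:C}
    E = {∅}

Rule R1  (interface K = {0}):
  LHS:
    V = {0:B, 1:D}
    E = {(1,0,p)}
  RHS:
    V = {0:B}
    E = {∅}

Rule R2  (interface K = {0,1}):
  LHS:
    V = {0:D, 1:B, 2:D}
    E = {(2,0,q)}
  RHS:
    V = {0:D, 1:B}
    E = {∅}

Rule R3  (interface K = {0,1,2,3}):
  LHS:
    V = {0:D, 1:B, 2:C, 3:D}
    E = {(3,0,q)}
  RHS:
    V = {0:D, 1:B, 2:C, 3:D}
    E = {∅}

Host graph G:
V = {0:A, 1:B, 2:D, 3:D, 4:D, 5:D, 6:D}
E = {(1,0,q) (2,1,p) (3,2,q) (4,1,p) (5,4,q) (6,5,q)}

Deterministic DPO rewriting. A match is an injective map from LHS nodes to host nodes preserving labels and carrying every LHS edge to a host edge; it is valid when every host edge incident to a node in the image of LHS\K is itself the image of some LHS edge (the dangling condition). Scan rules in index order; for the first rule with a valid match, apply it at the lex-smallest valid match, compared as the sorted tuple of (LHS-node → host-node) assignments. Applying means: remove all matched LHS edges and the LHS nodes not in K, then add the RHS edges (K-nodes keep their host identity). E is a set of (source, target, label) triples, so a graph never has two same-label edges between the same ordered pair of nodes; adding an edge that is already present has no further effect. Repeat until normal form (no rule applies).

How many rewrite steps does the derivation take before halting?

Answer: 5

Rewrite trace:
[0] host  ⇒  7 nodes, 6 edges  {1-q->0 2-p->1 3-q->2 4-p->1 5-q->4 6-q->5}
[1] R2 @ {0↦2, 1↦1, 2↦3}  ⇒  6 nodes, 5 edges  {1-q->0 2-p->1 4-p->1 5-q->4 6-q->5}
[2] R1 @ {0↦1, 1↦2}  ⇒  5 nodes, 4 edges  {1-q->0 4-p->1 5-q->4 6-q->5}
[3] R2 @ {0↦5, 1↦1, 2↦6}  ⇒  4 nodes, 3 edges  {1-q->0 4-p->1 5-q->4}
[4] R2 @ {0↦4, 1↦1, 2↦5}  ⇒  3 nodes, 2 edges  {1-q->0 4-p->1}
[5] R1 @ {0↦1, 1↦4}  ⇒  2 nodes, 1 edges  {1-q->0}
normal form: no rule applies after step 5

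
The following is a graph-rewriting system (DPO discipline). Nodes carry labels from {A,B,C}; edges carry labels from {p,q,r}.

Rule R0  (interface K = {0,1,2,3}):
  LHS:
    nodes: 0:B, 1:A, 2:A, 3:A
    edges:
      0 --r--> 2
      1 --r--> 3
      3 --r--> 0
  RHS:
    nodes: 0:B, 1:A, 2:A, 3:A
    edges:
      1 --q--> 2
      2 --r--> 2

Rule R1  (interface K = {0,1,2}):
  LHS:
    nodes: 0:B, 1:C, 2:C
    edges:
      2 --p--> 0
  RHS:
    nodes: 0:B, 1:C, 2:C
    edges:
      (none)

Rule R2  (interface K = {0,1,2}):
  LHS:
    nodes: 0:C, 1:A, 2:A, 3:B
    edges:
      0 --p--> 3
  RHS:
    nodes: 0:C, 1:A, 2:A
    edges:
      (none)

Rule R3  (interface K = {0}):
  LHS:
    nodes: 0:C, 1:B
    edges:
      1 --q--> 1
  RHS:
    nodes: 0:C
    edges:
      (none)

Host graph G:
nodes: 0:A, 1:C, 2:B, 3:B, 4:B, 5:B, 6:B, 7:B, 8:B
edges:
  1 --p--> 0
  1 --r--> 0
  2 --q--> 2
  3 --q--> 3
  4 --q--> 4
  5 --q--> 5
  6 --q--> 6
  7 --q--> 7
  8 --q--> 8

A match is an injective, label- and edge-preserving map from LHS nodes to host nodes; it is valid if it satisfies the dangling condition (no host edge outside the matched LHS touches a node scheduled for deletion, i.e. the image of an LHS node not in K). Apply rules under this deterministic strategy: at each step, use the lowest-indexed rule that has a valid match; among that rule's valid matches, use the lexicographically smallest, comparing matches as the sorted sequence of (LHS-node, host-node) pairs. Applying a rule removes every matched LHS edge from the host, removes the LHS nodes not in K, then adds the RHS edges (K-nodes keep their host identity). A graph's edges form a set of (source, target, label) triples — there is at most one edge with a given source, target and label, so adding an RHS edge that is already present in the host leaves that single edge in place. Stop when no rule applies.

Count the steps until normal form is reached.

start.  V:9 E:9  edges: 1-p->0 1-r->0 2-q->2 3-q->3 4-q->4 5-q->5 6-q->6 7-q->7 8-q->8
1. fire R3 via {0↦1, 1↦2}  →  V:8 E:8  edges: 1-p->0 1-r->0 3-q->3 4-q->4 5-q->5 6-q->6 7-q->7 8-q->8
2. fire R3 via {0↦1, 1↦3}  →  V:7 E:7  edges: 1-p->0 1-r->0 4-q->4 5-q->5 6-q->6 7-q->7 8-q->8
3. fire R3 via {0↦1, 1↦4}  →  V:6 E:6  edges: 1-p->0 1-r->0 5-q->5 6-q->6 7-q->7 8-q->8
4. fire R3 via {0↦1, 1↦5}  →  V:5 E:5  edges: 1-p->0 1-r->0 6-q->6 7-q->7 8-q->8
5. fire R3 via {0↦1, 1↦6}  →  V:4 E:4  edges: 1-p->0 1-r->0 7-q->7 8-q->8
6. fire R3 via {0↦1, 1↦7}  →  V:3 E:3  edges: 1-p->0 1-r->0 8-q->8
7. fire R3 via {0↦1, 1↦8}  →  V:2 E:2  edges: 1-p->0 1-r->0
halt: no rule applies after step 7

Answer: 7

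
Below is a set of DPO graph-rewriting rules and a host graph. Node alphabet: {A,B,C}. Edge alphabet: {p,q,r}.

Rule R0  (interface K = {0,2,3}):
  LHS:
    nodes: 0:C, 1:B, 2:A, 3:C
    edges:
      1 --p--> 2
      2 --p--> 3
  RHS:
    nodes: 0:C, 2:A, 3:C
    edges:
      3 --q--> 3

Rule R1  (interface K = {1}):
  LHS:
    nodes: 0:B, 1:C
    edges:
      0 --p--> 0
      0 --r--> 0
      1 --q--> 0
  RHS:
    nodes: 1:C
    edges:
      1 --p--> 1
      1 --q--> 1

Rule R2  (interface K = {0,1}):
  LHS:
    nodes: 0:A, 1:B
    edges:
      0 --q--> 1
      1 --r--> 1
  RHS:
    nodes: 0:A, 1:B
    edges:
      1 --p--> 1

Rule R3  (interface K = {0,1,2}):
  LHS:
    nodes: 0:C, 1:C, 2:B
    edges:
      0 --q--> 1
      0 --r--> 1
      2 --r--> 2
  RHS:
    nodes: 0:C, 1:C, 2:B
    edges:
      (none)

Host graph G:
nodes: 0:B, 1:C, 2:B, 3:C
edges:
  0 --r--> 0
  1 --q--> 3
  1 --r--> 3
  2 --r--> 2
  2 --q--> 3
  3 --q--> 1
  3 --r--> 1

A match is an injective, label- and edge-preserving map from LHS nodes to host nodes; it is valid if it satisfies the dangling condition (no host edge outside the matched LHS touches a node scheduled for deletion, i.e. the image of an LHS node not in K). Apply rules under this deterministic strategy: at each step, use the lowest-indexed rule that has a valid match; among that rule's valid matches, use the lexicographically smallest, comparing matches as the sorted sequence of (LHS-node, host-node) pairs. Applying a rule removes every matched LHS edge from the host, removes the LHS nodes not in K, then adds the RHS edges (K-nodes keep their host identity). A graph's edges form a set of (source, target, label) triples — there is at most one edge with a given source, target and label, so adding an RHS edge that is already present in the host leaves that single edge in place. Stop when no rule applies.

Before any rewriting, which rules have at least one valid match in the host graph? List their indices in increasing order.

R0: no valid match — LHS pattern not found
R1: no valid match — LHS pattern not found
R2: no valid match — LHS pattern not found
R3: 4 valid matches — {0↦1, 1↦3, 2↦0}, {0↦1, 1↦3, 2↦2}, {0↦3, 1↦1, 2↦0} (+1 more)

Answer: [R3]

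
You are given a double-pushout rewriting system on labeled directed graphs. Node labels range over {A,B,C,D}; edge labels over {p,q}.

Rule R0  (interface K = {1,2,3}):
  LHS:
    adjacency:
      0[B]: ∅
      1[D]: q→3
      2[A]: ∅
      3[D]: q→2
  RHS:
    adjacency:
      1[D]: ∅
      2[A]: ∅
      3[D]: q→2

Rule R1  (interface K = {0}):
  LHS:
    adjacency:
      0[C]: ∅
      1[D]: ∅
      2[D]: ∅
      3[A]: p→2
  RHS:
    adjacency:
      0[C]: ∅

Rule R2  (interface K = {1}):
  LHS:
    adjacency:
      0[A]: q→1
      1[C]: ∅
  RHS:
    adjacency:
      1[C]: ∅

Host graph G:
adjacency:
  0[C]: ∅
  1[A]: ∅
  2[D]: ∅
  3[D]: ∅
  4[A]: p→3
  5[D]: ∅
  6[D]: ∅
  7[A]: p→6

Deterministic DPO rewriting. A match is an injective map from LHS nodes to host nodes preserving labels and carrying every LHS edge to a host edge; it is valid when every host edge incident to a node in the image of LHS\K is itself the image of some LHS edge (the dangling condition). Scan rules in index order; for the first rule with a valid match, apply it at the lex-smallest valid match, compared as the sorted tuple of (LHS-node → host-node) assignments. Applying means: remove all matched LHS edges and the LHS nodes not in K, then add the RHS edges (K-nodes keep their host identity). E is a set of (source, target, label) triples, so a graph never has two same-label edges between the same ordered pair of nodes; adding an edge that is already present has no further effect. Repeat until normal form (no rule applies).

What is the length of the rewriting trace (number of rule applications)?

Answer: 2

Rewrite trace:
start.  V:8 E:2  edges: 4-p->3 7-p->6
1. fire R1 via {0↦0, 1↦2, 2↦3, 3↦4}  →  V:5 E:1  edges: 7-p->6
2. fire R1 via {0↦0, 1↦5, 2↦6, 3↦7}  →  V:2 E:0  edges: ∅
halt: no rule applies after step 2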